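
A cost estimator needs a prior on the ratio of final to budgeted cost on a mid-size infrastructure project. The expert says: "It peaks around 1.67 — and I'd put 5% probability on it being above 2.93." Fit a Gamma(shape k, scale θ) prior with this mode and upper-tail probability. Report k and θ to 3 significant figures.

Gamma(k,θ) with k>1 has mode (k−1)θ, so θ = 1.67/(k−1).
Need P(X < 2.93) = 0.95 with θ tied to k this way. Start at k = 2, θ = 1.67: P(X<2.93) ≈ 0.523.
Too low — raise k to concentrate. Iterating converges to k ≈ 9.83.
Then θ = 1.67/(9.83−1) ≈ 0.189.

k ≈ 9.83, θ ≈ 0.189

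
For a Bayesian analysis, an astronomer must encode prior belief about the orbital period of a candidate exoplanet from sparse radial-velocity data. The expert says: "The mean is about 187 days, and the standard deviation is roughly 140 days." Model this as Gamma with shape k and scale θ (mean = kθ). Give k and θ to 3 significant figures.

For Gamma(k, scale θ): mean = kθ, variance = kθ², so CV = 1/√k.
CV = SD/mean = 140/187 = 0.7487, hence k = 1/CV² = 1.78.
Then θ = mean/k = 187/1.78 = 105.

k ≈ 1.78, θ ≈ 105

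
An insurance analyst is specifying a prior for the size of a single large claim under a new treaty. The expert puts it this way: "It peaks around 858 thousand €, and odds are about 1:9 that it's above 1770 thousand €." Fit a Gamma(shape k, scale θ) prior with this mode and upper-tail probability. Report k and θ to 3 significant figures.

Gamma(k,θ) with k>1 has mode (k−1)θ, so θ = 858/(k−1).
Need P(X < 1770) = 0.9 with θ tied to k this way. Start at k = 2, θ = 858: P(X<1770) ≈ 0.611.
Too low — raise k to concentrate. Iterating converges to k ≈ 4.66.
Then θ = 858/(4.66−1) ≈ 234.

k ≈ 4.66, θ ≈ 234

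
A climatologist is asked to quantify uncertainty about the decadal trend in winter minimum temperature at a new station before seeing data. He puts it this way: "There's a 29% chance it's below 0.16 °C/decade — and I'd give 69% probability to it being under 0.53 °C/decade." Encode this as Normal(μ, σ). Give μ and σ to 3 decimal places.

The p-quantile of Normal(μ,σ) is μ + z_p·σ, with z_{0.29} = -0.5534 and z_{0.69} = 0.4959.
Eliminate σ: μ = (z₂·x₁ − z₁·x₂)/(z₂ − z₁) = (0.4959·0.16 − (-0.5534)·0.53)/1.049 = 0.355.
Then σ = (x₂ − x₁)/(z₂ − z₁) = (0.53 − 0.16)/1.049 = 0.353.

μ = 0.355, σ = 0.353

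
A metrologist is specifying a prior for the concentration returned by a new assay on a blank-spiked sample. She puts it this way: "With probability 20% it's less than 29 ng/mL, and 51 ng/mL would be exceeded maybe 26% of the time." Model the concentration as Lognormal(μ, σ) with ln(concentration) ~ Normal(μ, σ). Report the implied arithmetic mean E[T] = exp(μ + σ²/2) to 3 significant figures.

If T ~ Lognormal(μ,σ) then ln T ~ Normal(μ,σ), so the p-quantile of ln T is μ + z_p·σ.
ln(29) = 3.367 and ln(51) = 3.932; z_{0.2} = -0.8416, z_{0.74} = 0.6433.
σ = (3.932 − 3.367)/(0.6433 − (-0.8416)) = 0.380.
μ = 3.367 − (-0.8416)·0.380 = 3.687.
E[T] = exp(μ + σ²/2) = exp(3.687 + 0.0723) = 42.9 ng/mL.

E[T] ≈ 42.9 ng/mL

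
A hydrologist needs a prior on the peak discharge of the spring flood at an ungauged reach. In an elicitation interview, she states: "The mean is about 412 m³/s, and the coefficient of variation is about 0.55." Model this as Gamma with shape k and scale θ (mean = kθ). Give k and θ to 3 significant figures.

k ≈ 3.31, θ ≈ 125

For Gamma(k, scale θ): mean = kθ, variance = kθ², so CV = 1/√k.
CV = 0.55, hence k = 1/CV² = 3.31.
Then θ = mean/k = 412/3.31 = 125.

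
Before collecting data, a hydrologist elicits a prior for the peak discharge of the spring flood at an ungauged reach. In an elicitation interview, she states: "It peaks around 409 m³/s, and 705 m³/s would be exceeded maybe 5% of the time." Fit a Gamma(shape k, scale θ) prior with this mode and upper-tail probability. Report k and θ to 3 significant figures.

k ≈ 10.4, θ ≈ 43.4

Gamma(k,θ) with k>1 has mode (k−1)θ, so θ = 409/(k−1).
Need P(X < 705) = 0.95 with θ tied to k this way. Start at k = 2, θ = 409: P(X<705) ≈ 0.514.
Too low — raise k to concentrate. Iterating converges to k ≈ 10.4.
Then θ = 409/(10.4−1) ≈ 43.4.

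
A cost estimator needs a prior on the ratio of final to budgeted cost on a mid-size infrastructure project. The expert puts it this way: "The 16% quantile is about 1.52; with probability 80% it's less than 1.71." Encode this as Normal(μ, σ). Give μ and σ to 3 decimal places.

For Normal(μ,σ), the p-quantile is μ + z_p·σ. Here z_{0.16} = -0.9945, z_{0.8} = 0.8416.
So 1.52 = μ − 0.9945σ and 1.71 = μ + 0.8416σ.
Subtracting: σ = (1.71 − 1.52)/(0.8416 − (-0.9945)) = 0.103.
Then μ = 1.52 − (-0.9945)·0.103 = 1.623.

μ = 1.623, σ = 0.103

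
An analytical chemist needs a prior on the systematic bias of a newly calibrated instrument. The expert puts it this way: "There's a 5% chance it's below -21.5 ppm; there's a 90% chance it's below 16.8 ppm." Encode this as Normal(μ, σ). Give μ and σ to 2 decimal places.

μ = 0.03, σ = 13.09

The p-quantile of Normal(μ,σ) is μ + z_p·σ, with z_{0.05} = -1.645 and z_{0.9} = 1.282.
Eliminate σ: μ = (z₂·x₁ − z₁·x₂)/(z₂ − z₁) = (1.282·-21.5 − (-1.645)·16.8)/2.926 = 0.03.
Then σ = (x₂ − x₁)/(z₂ − z₁) = (16.8 − -21.5)/2.926 = 13.09.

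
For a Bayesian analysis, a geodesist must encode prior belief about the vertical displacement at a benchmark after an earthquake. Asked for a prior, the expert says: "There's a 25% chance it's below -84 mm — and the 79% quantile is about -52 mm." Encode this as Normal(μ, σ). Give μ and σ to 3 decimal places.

μ = -69.425, σ = 21.608

The p-quantile of Normal(μ,σ) is μ + z_p·σ, with z_{0.25} = -0.6745 and z_{0.79} = 0.8064.
Eliminate σ: μ = (z₂·x₁ − z₁·x₂)/(z₂ − z₁) = (0.8064·-84 − (-0.6745)·-52)/1.481 = -69.425.
Then σ = (x₂ − x₁)/(z₂ − z₁) = (-52 − -84)/1.481 = 21.608.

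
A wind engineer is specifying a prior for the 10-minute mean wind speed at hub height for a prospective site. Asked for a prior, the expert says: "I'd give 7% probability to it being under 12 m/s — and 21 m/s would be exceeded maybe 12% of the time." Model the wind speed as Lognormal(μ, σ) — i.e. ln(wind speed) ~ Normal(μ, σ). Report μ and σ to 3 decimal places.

If T ~ Lognormal(μ,σ) then ln T ~ Normal(μ,σ), so the p-quantile of ln T is μ + z_p·σ.
ln(12) = 2.485 and ln(21) = 3.045; z_{0.07} = -1.476, z_{0.88} = 1.175.
σ = (3.045 − 2.485)/(1.175 − (-1.476)) = 0.211.
μ = 2.485 − (-1.476)·0.211 = 2.796.

μ ≈ 2.796, σ ≈ 0.211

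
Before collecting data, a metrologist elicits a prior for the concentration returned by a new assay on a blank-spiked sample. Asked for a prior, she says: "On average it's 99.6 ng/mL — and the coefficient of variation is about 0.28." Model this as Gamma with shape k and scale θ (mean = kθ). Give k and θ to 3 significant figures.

k ≈ 12.8, θ ≈ 7.81

For Gamma(k, scale θ): mean = kθ, variance = kθ², so CV = 1/√k.
CV = 0.28, hence k = 1/CV² = 12.8.
Then θ = mean/k = 99.6/12.8 = 7.81.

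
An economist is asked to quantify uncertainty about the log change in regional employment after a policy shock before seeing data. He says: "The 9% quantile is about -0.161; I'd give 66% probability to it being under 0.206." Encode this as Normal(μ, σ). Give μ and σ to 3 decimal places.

μ = 0.120, σ = 0.209

The p-quantile of Normal(μ,σ) is μ + z_p·σ, with z_{0.09} = -1.341 and z_{0.66} = 0.4125.
Eliminate σ: μ = (z₂·x₁ − z₁·x₂)/(z₂ − z₁) = (0.4125·-0.161 − (-1.341)·0.206)/1.753 = 0.120.
Then σ = (x₂ − x₁)/(z₂ − z₁) = (0.206 − -0.161)/1.753 = 0.209.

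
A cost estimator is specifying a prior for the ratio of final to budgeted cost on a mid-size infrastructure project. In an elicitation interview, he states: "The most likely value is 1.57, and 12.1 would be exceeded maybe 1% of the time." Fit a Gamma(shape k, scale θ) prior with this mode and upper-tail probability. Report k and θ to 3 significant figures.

Gamma(k,θ) with k>1 has mode (k−1)θ, so θ = 1.57/(k−1).
Need P(X < 12.1) = 0.99 with θ tied to k this way. Start at k = 2, θ = 1.57: P(X<12.1) ≈ 0.996.
Too high — lower k to spread out. Iterating converges to k ≈ 1.82.
Then θ = 1.57/(1.82−1) ≈ 1.92.

k ≈ 1.82, θ ≈ 1.92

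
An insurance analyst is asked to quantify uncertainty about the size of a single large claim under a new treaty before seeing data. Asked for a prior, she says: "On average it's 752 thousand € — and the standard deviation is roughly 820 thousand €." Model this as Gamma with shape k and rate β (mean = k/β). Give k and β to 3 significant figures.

k ≈ 0.841, β ≈ 0.00112

For Gamma(k, rate β): mean = k/β, variance = k/β², so CV = 1/√k.
CV = SD/mean = 820/752 = 1.09, hence k = 1/CV² = 0.841.
Then β = k/mean = 0.841/752 = 0.00112.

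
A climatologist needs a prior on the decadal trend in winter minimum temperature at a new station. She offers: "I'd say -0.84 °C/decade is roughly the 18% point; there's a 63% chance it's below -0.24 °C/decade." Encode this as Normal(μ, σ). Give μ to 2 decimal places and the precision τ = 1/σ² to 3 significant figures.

The p-quantile of Normal(μ,σ) is μ + z_p·σ, with z_{0.18} = -0.9154 and z_{0.63} = 0.3319.
Eliminate σ: μ = (z₂·x₁ − z₁·x₂)/(z₂ − z₁) = (0.3319·-0.84 − (-0.9154)·-0.24)/1.247 = -0.40.
Then σ = (x₂ − x₁)/(z₂ − z₁) = (-0.24 − -0.84)/1.247 = 0.48.
Precision τ = 1/σ² = 1/0.4811² = 4.32.

μ = -0.40, τ = 4.32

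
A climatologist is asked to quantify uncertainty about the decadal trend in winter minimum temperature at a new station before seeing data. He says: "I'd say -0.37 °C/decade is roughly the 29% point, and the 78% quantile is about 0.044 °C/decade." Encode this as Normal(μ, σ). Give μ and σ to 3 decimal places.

μ = -0.197, σ = 0.312

The p-quantile of Normal(μ,σ) is μ + z_p·σ, with z_{0.29} = -0.5534 and z_{0.78} = 0.7722.
Eliminate σ: μ = (z₂·x₁ − z₁·x₂)/(z₂ − z₁) = (0.7722·-0.37 − (-0.5534)·0.044)/1.326 = -0.197.
Then σ = (x₂ − x₁)/(z₂ − z₁) = (0.044 − -0.37)/1.326 = 0.312.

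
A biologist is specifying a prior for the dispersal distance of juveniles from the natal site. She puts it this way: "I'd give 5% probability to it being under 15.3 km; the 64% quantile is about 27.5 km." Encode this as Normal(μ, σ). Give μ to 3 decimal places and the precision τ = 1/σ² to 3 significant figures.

The p-quantile of Normal(μ,σ) is μ + z_p·σ, with z_{0.05} = -1.645 and z_{0.64} = 0.3585.
Eliminate σ: μ = (z₂·x₁ − z₁·x₂)/(z₂ − z₁) = (0.3585·15.3 − (-1.645)·27.5)/2.003 = 25.317.
Then σ = (x₂ − x₁)/(z₂ − z₁) = (27.5 − 15.3)/2.003 = 6.090.
Precision τ = 1/σ² = 1/6.09² = 0.027.

μ = 25.317, τ = 0.027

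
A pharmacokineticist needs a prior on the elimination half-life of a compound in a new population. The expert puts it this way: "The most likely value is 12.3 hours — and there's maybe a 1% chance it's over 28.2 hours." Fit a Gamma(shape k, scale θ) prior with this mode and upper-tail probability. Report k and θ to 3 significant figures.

k ≈ 7.94, θ ≈ 1.77

Gamma(k,θ) with k>1 has mode (k−1)θ, so θ = 12.3/(k−1).
Need P(X < 28.2) = 0.99 with θ tied to k this way. Start at k = 2, θ = 12.3: P(X<28.2) ≈ 0.667.
Too low — raise k to concentrate. Iterating converges to k ≈ 7.94.
Then θ = 12.3/(7.94−1) ≈ 1.77.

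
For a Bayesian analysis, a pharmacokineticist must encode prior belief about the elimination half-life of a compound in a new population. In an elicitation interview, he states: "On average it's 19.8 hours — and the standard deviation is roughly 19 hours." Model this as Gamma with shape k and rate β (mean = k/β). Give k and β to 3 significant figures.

k ≈ 1.09, β ≈ 0.0548

For Gamma(k, rate β): mean = k/β, variance = k/β², so CV = 1/√k.
CV = SD/mean = 19/19.8 = 0.9596, hence k = 1/CV² = 1.09.
Then β = k/mean = 1.09/19.8 = 0.0548.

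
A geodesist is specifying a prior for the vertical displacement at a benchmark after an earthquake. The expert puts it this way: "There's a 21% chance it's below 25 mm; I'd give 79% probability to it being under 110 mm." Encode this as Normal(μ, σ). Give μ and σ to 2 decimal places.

μ = 67.50, σ = 52.70

For Normal(μ,σ), the p-quantile is μ + z_p·σ. Here z_{0.21} = -0.8064, z_{0.79} = 0.8064.
So 25 = μ − 0.8064σ and 110 = μ + 0.8064σ.
Subtracting: σ = (110 − 25)/(0.8064 − (-0.8064)) = 52.70.
Then μ = 25 − (-0.8064)·52.70 = 67.50.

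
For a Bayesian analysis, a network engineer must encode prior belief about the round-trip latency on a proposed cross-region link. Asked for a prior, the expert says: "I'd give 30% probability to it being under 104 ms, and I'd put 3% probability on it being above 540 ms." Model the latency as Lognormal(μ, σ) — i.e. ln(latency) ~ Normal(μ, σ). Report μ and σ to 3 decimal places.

If T ~ Lognormal(μ,σ) then ln T ~ Normal(μ,σ), so the p-quantile of ln T is μ + z_p·σ.
ln(104) = 4.644 and ln(540) = 6.292; z_{0.3} = -0.5244, z_{0.97} = 1.881.
σ = (6.292 − 4.644)/(1.881 − (-0.5244)) = 0.685.
μ = 4.644 − (-0.5244)·0.685 = 5.004.

μ ≈ 5.004, σ ≈ 0.685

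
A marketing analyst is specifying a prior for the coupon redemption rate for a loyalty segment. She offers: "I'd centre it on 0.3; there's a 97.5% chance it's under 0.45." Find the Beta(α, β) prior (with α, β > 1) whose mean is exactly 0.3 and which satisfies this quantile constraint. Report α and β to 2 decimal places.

With mean 0.3 fixed, write α = 0.3s, β = 0.7s where s = α+β.
Need P(θ < 0.45) = 0.975 under Beta(0.3s, 0.7s). Normal approximation: (q−m)/√(m(1−m)/s) ≈ z_{0.975} = 1.96, so s ≈ 0.3·0.7·(1.96)²/(0.45−0.3)² = 35.9.
At s = 35.9: P(θ<0.45) ≈ 0.970. Adjusting to match 0.975 gives s ≈ 39.35.
So α = 0.3·39.35 ≈ 11.80, β = 0.7·39.35 ≈ 27.54.

α ≈ 11.80, β ≈ 27.54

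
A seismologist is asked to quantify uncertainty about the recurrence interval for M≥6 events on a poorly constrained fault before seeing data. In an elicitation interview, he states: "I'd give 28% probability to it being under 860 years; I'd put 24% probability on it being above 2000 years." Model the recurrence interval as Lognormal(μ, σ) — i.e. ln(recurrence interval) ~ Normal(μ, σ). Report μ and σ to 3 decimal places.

If T ~ Lognormal(μ,σ) then ln T ~ Normal(μ,σ), so the p-quantile of ln T is μ + z_p·σ.
ln(860) = 6.757 and ln(2000) = 7.601; z_{0.28} = -0.5828, z_{0.76} = 0.7063.
σ = (7.601 − 6.757)/(0.7063 − (-0.5828)) = 0.655.
μ = 6.757 − (-0.5828)·0.655 = 7.139.

μ ≈ 7.139, σ ≈ 0.655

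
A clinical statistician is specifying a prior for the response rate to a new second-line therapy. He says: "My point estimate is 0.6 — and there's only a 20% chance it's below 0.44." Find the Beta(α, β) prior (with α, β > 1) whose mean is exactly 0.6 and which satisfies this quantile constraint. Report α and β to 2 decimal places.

α ≈ 3.90, β ≈ 2.60

With mean 0.6 fixed, write α = 0.6s, β = 0.4s where s = α+β.
Need P(θ < 0.44) = 0.2 under Beta(0.6s, 0.4s). Normal approximation: (q−m)/√(m(1−m)/s) ≈ z_{0.2} = -0.842, so s ≈ 0.6·0.4·(-0.842)²/(0.44−0.6)² = 6.6.
At s = 6.6: P(θ<0.44) ≈ 0.198. Adjusting to match 0.2 gives s ≈ 6.50.
So α = 0.6·6.50 ≈ 3.90, β = 0.4·6.50 ≈ 2.60.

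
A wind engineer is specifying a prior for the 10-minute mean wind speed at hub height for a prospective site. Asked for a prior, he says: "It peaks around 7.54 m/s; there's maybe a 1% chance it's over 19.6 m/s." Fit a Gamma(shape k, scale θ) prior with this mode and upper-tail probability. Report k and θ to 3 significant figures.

Gamma(k,θ) with k>1 has mode (k−1)θ, so θ = 7.54/(k−1).
Need P(X < 19.6) = 0.99 with θ tied to k this way. Start at k = 2, θ = 7.54: P(X<19.6) ≈ 0.733.
Too low — raise k to concentrate. Iterating converges to k ≈ 6.1.
Then θ = 7.54/(6.1−1) ≈ 1.48.

k ≈ 6.1, θ ≈ 1.48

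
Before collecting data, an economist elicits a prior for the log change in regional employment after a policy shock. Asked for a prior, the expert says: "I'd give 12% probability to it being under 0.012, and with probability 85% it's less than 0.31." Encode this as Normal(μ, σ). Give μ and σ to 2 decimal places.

μ = 0.17, σ = 0.13

For Normal(μ,σ), the p-quantile is μ + z_p·σ. Here z_{0.12} = -1.175, z_{0.85} = 1.036.
So 0.012 = μ − 1.175σ and 0.31 = μ + 1.036σ.
Subtracting: σ = (0.31 − 0.012)/(1.036 − (-1.175)) = 0.13.
Then μ = 0.012 − (-1.175)·0.13 = 0.17.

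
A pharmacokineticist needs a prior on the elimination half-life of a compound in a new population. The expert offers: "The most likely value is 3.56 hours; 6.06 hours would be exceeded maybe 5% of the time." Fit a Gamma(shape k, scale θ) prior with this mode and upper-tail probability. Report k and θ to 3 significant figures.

Gamma(k,θ) with k>1 has mode (k−1)θ, so θ = 3.56/(k−1).
Need P(X < 6.06) = 0.95 with θ tied to k this way. Start at k = 2, θ = 3.56: P(X<6.06) ≈ 0.507.
Too low — raise k to concentrate. Iterating converges to k ≈ 10.9.
Then θ = 3.56/(10.9−1) ≈ 0.361.

k ≈ 10.9, θ ≈ 0.361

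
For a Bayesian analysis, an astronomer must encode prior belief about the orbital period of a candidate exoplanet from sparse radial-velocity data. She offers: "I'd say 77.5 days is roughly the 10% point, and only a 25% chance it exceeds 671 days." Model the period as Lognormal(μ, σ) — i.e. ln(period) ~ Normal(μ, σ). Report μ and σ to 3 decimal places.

μ ≈ 5.764, σ ≈ 1.103

If T ~ Lognormal(μ,σ) then ln T ~ Normal(μ,σ), so the p-quantile of ln T is μ + z_p·σ.
ln(77.5) = 4.35 and ln(671) = 6.509; z_{0.1} = -1.282, z_{0.75} = 0.6745.
σ = (6.509 − 4.35)/(0.6745 − (-1.282)) = 1.103.
μ = 4.35 − (-1.282)·1.103 = 5.764.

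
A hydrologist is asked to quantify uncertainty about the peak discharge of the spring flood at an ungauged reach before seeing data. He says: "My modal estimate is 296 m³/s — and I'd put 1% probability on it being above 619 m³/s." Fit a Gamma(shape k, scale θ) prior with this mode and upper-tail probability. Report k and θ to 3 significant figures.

Gamma(k,θ) with k>1 has mode (k−1)θ, so θ = 296/(k−1).
Need P(X < 619) = 0.99 with θ tied to k this way. Start at k = 2, θ = 296: P(X<619) ≈ 0.618.
Too low — raise k to concentrate. Iterating converges to k ≈ 9.95.
Then θ = 296/(9.95−1) ≈ 33.1.

k ≈ 9.95, θ ≈ 33.1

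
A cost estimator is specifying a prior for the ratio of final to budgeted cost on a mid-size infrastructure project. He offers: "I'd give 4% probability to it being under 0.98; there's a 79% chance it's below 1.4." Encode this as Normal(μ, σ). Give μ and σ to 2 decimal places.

μ = 1.27, σ = 0.16

For Normal(μ,σ), the p-quantile is μ + z_p·σ. Here z_{0.04} = -1.751, z_{0.79} = 0.8064.
So 0.98 = μ − 1.751σ and 1.4 = μ + 0.8064σ.
Subtracting: σ = (1.4 − 0.98)/(0.8064 − (-1.751)) = 0.16.
Then μ = 0.98 − (-1.751)·0.16 = 1.27.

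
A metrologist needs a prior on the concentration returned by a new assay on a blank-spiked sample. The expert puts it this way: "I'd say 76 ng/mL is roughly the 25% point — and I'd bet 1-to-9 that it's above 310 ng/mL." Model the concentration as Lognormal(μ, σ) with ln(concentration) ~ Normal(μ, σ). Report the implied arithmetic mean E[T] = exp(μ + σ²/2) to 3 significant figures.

If T ~ Lognormal(μ,σ) then ln T ~ Normal(μ,σ), so the p-quantile of ln T is μ + z_p·σ.
ln(76) = 4.331 and ln(310) = 5.737; z_{0.25} = -0.6745, z_{0.9} = 1.282.
σ = (5.737 − 4.331)/(1.282 − (-0.6745)) = 0.719.
μ = 4.331 − (-0.6745)·0.719 = 4.816.
E[T] = exp(μ + σ²/2) = exp(4.816 + 0.2583) = 160 ng/mL.

E[T] ≈ 160 ng/mL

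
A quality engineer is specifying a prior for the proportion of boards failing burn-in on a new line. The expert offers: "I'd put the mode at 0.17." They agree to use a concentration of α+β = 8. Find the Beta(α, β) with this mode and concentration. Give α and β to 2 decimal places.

α = 2.02, β = 5.98

For α,β > 1 the Beta mode is (α−1)/(α+β−2). With α+β = 8, the mode is (α−1)/6.
Set (α−1)/6 = 0.17 → α = 1 + 0.17·6 = 2.02.
β = 8 − α = 5.98.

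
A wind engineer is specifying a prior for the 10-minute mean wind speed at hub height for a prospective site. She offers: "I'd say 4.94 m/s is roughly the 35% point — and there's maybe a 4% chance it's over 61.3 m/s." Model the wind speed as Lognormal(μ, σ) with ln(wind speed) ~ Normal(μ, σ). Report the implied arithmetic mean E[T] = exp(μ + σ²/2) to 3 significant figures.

E[T] ≈ 15.6 m/s

If T ~ Lognormal(μ,σ) then ln T ~ Normal(μ,σ), so the p-quantile of ln T is μ + z_p·σ.
ln(4.94) = 1.597 and ln(61.3) = 4.116; z_{0.35} = -0.3853, z_{0.96} = 1.751.
σ = (4.116 − 1.597)/(1.751 − (-0.3853)) = 1.179.
μ = 1.597 − (-0.3853)·1.179 = 2.052.
E[T] = exp(μ + σ²/2) = exp(2.052 + 0.6951) = 15.6 m/s.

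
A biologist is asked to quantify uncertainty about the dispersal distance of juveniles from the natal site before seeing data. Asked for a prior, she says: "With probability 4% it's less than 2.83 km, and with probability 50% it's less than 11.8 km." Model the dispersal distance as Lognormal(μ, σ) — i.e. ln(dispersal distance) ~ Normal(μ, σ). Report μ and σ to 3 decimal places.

μ ≈ 2.468, σ ≈ 0.816

If T ~ Lognormal(μ,σ) then ln T ~ Normal(μ,σ), so the p-quantile of ln T is μ + z_p·σ.
ln(2.83) = 1.04 and ln(11.8) = 2.468; z_{0.04} = -1.751, z_{0.5} = 0.
σ = (2.468 − 1.04)/(0 − (-1.751)) = 0.816.
μ = 1.04 − (-1.751)·0.816 = 2.468.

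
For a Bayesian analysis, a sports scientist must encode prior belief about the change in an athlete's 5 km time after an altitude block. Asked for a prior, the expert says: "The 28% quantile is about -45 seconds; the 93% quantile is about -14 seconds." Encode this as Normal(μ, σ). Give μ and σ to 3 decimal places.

μ = -36.223, σ = 15.059

For Normal(μ,σ), the p-quantile is μ + z_p·σ. Here z_{0.28} = -0.5828, z_{0.93} = 1.476.
So -45 = μ − 0.5828σ and -14 = μ + 1.476σ.
Subtracting: σ = (-14 − -45)/(1.476 − (-0.5828)) = 15.059.
Then μ = -45 − (-0.5828)·15.059 = -36.223.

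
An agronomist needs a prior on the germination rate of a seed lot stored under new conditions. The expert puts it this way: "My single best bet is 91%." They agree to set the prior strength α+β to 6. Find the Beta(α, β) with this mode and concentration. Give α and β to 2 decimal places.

For α,β > 1 the Beta mode is (α−1)/(α+β−2). With α+β = 6, the mode is (α−1)/4.
Set (α−1)/4 = 0.91 → α = 1 + 0.91·4 = 4.64.
β = 6 − α = 1.36.

α = 4.64, β = 1.36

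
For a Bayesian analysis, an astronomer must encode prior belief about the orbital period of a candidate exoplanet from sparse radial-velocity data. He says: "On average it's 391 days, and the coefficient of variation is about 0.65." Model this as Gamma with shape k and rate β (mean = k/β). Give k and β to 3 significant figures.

k ≈ 2.37, β ≈ 0.00605

For Gamma(k, rate β): mean = k/β, variance = k/β², so CV = 1/√k.
CV = 0.65, hence k = 1/CV² = 2.37.
Then β = k/mean = 2.37/391 = 0.00605.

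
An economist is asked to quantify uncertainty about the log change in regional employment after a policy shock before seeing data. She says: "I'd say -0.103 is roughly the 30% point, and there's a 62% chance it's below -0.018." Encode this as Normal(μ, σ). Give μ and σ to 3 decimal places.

μ = -0.049, σ = 0.102

The p-quantile of Normal(μ,σ) is μ + z_p·σ, with z_{0.3} = -0.5244 and z_{0.62} = 0.3055.
Eliminate σ: μ = (z₂·x₁ − z₁·x₂)/(z₂ − z₁) = (0.3055·-0.103 − (-0.5244)·-0.018)/0.8299 = -0.049.
Then σ = (x₂ − x₁)/(z₂ − z₁) = (-0.018 − -0.103)/0.8299 = 0.102.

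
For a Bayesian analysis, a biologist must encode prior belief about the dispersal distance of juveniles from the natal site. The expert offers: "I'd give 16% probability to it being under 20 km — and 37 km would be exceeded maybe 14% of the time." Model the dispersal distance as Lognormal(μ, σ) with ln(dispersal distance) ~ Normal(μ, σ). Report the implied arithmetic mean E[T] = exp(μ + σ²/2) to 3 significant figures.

E[T] ≈ 28.1 km

If T ~ Lognormal(μ,σ) then ln T ~ Normal(μ,σ), so the p-quantile of ln T is μ + z_p·σ.
ln(20) = 2.996 and ln(37) = 3.611; z_{0.16} = -0.9945, z_{0.86} = 1.08.
σ = (3.611 − 2.996)/(1.08 − (-0.9945)) = 0.297.
μ = 2.996 − (-0.9945)·0.297 = 3.291.
E[T] = exp(μ + σ²/2) = exp(3.291 + 0.0440) = 28.1 km.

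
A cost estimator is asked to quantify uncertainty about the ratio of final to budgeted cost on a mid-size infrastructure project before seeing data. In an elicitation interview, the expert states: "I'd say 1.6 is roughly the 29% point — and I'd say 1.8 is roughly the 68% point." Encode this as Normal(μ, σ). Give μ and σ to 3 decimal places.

The p-quantile of Normal(μ,σ) is μ + z_p·σ, with z_{0.29} = -0.5534 and z_{0.68} = 0.4677.
Eliminate σ: μ = (z₂·x₁ − z₁·x₂)/(z₂ − z₁) = (0.4677·1.6 − (-0.5534)·1.8)/1.021 = 1.708.
Then σ = (x₂ − x₁)/(z₂ − z₁) = (1.8 − 1.6)/1.021 = 0.196.

μ = 1.708, σ = 0.196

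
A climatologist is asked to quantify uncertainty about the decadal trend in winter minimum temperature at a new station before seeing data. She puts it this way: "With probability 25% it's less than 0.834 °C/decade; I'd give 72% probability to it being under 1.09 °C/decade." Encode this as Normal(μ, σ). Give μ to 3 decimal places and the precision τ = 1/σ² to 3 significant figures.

μ = 0.971, τ = 24.1

The p-quantile of Normal(μ,σ) is μ + z_p·σ, with z_{0.25} = -0.6745 and z_{0.72} = 0.5828.
Eliminate σ: μ = (z₂·x₁ − z₁·x₂)/(z₂ − z₁) = (0.5828·0.834 − (-0.6745)·1.09)/1.257 = 0.971.
Then σ = (x₂ − x₁)/(z₂ − z₁) = (1.09 − 0.834)/1.257 = 0.204.
Precision τ = 1/σ² = 1/0.2036² = 24.1.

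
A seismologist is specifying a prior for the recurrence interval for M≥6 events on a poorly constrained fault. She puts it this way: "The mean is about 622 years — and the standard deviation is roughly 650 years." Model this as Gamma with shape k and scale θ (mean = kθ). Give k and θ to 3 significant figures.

For Gamma(k, scale θ): mean = kθ, variance = kθ², so CV = 1/√k.
CV = SD/mean = 650/622 = 1.045, hence k = 1/CV² = 0.916.
Then θ = mean/k = 622/0.916 = 679.

k ≈ 0.916, θ ≈ 679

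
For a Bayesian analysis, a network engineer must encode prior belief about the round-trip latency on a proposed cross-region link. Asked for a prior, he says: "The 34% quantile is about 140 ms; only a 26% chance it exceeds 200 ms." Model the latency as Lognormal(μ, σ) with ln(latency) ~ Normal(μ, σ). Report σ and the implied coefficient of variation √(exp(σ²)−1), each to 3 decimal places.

σ ≈ 0.338, CV ≈ 0.348

If T ~ Lognormal(μ,σ) then ln T ~ Normal(μ,σ), so the p-quantile of ln T is μ + z_p·σ.
ln(140) = 4.942 and ln(200) = 5.298; z_{0.34} = -0.4125, z_{0.74} = 0.6433.
σ = (5.298 − 4.942)/(0.6433 − (-0.4125)) = 0.338.
μ = 4.942 − (-0.4125)·0.338 = 5.081.
CV = √(exp(σ²)−1) = √(exp(0.1141)−1) = 0.348.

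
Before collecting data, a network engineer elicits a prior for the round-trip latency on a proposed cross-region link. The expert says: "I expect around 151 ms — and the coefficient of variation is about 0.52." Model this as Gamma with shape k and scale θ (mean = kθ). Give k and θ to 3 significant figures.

For Gamma(k, scale θ): mean = kθ, variance = kθ², so CV = 1/√k.
CV = 0.52, hence k = 1/CV² = 3.7.
Then θ = mean/k = 151/3.7 = 40.8.

k ≈ 3.7, θ ≈ 40.8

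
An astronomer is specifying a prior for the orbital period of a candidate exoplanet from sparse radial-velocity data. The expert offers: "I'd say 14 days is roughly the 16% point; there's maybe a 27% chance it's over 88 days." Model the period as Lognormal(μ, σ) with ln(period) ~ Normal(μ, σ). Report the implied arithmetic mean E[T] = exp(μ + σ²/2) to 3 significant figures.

E[T] ≈ 84 days

If T ~ Lognormal(μ,σ) then ln T ~ Normal(μ,σ), so the p-quantile of ln T is μ + z_p·σ.
ln(14) = 2.639 and ln(88) = 4.477; z_{0.16} = -0.9945, z_{0.73} = 0.6128.
σ = (4.477 − 2.639)/(0.6128 − (-0.9945)) = 1.144.
μ = 2.639 − (-0.9945)·1.144 = 3.776.
E[T] = exp(μ + σ²/2) = exp(3.776 + 0.6541) = 84 days.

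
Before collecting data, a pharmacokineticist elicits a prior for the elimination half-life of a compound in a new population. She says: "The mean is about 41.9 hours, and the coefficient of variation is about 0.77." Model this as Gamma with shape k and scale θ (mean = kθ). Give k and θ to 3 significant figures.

k ≈ 1.69, θ ≈ 24.8

For Gamma(k, scale θ): mean = kθ, variance = kθ², so CV = 1/√k.
CV = 0.77, hence k = 1/CV² = 1.69.
Then θ = mean/k = 41.9/1.69 = 24.8.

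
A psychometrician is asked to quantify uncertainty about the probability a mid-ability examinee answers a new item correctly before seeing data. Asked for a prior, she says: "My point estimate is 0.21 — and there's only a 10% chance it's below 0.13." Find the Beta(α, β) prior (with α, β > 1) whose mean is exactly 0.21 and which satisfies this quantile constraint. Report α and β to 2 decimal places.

α ≈ 8.03, β ≈ 30.22

With mean 0.21 fixed, write α = 0.21s, β = 0.79s where s = α+β.
Need P(θ < 0.13) = 0.1 under Beta(0.21s, 0.79s). Normal approximation: (q−m)/√(m(1−m)/s) ≈ z_{0.1} = -1.28, so s ≈ 0.21·0.79·(-1.28)²/(0.13−0.21)² = 42.6.
At s = 42.6: P(θ<0.13) ≈ 0.087. Adjusting to match 0.1 gives s ≈ 38.25.
So α = 0.21·38.25 ≈ 8.03, β = 0.79·38.25 ≈ 30.22.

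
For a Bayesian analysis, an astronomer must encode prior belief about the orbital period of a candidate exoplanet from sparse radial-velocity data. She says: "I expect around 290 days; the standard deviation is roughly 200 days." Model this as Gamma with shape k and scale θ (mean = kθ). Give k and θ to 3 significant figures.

For Gamma(k, scale θ): mean = kθ, variance = kθ², so CV = 1/√k.
CV = SD/mean = 200/290 = 0.6897, hence k = 1/CV² = 2.1.
Then θ = mean/k = 290/2.1 = 138.

k ≈ 2.1, θ ≈ 138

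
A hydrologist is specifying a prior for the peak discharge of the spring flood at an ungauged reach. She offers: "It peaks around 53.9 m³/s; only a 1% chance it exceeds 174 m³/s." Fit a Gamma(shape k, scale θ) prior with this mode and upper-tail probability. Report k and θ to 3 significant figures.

k ≈ 4.22, θ ≈ 16.7

Gamma(k,θ) with k>1 has mode (k−1)θ, so θ = 53.9/(k−1).
Need P(X < 174) = 0.99 with θ tied to k this way. Start at k = 2, θ = 53.9: P(X<174) ≈ 0.832.
Too low — raise k to concentrate. Iterating converges to k ≈ 4.22.
Then θ = 53.9/(4.22−1) ≈ 16.7.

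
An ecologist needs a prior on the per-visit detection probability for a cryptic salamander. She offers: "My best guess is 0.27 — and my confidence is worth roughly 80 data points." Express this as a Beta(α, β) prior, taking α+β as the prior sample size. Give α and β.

Under the effective-sample-size interpretation, Beta(α, β) has prior mean α/(α+β) and prior sample size α+β.
So α+β = 80 and α/(α+β) = 0.27, giving α = 0.27·80 = 21.6 and β = 80 − 21.6 = 58.4.

α = 21.6, β = 58.4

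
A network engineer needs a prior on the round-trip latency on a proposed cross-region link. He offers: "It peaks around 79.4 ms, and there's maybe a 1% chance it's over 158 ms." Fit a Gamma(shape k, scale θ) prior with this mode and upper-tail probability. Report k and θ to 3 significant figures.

k ≈ 11.4, θ ≈ 7.65

Gamma(k,θ) with k>1 has mode (k−1)θ, so θ = 79.4/(k−1).
Need P(X < 158) = 0.99 with θ tied to k this way. Start at k = 2, θ = 79.4: P(X<158) ≈ 0.591.
Too low — raise k to concentrate. Iterating converges to k ≈ 11.4.
Then θ = 79.4/(11.4−1) ≈ 7.65.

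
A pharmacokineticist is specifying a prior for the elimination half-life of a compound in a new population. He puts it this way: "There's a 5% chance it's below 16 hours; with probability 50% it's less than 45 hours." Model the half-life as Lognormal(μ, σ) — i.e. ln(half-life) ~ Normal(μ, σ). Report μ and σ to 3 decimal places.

If T ~ Lognormal(μ,σ) then ln T ~ Normal(μ,σ), so the p-quantile of ln T is μ + z_p·σ.
ln(16) = 2.773 and ln(45) = 3.807; z_{0.05} = -1.645, z_{0.5} = 0.
σ = (3.807 − 2.773)/(0 − (-1.645)) = 0.629.
μ = 2.773 − (-1.645)·0.629 = 3.807.

μ ≈ 3.807, σ ≈ 0.629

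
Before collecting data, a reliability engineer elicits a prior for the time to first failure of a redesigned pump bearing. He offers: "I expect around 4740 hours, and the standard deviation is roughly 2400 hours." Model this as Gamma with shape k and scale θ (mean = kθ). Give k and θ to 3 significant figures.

For Gamma(k, scale θ): mean = kθ, variance = kθ², so CV = 1/√k.
CV = SD/mean = 2400/4740 = 0.5063, hence k = 1/CV² = 3.9.
Then θ = mean/k = 4740/3.9 = 1220.

k ≈ 3.9, θ ≈ 1220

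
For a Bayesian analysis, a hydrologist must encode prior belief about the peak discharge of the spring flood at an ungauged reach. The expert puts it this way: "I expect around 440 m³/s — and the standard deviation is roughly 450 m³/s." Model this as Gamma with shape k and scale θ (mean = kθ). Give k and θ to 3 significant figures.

k ≈ 0.956, θ ≈ 460

For Gamma(k, scale θ): mean = kθ, variance = kθ², so CV = 1/√k.
CV = SD/mean = 450/440 = 1.023, hence k = 1/CV² = 0.956.
Then θ = mean/k = 440/0.956 = 460.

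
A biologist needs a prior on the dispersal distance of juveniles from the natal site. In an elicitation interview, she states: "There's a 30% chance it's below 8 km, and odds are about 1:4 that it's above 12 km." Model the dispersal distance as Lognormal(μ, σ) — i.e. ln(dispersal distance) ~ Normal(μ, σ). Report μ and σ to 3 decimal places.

μ ≈ 2.235, σ ≈ 0.297

If T ~ Lognormal(μ,σ) then ln T ~ Normal(μ,σ), so the p-quantile of ln T is μ + z_p·σ.
ln(8) = 2.079 and ln(12) = 2.485; z_{0.3} = -0.5244, z_{0.8} = 0.8416.
σ = (2.485 − 2.079)/(0.8416 − (-0.5244)) = 0.297.
μ = 2.079 − (-0.5244)·0.297 = 2.235.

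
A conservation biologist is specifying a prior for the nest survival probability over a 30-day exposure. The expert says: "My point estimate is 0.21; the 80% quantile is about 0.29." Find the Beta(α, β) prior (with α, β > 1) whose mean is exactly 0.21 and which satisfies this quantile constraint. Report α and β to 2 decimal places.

With mean 0.21 fixed, write α = 0.21s, β = 0.79s where s = α+β.
Need P(θ < 0.29) = 0.8 under Beta(0.21s, 0.79s). Normal approximation: (q−m)/√(m(1−m)/s) ≈ z_{0.8} = 0.842, so s ≈ 0.21·0.79·(0.842)²/(0.29−0.21)² = 18.4.
At s = 18.4: P(θ<0.29) ≈ 0.810. Adjusting to match 0.8 gives s ≈ 16.39.
So α = 0.21·16.39 ≈ 3.44, β = 0.79·16.39 ≈ 12.95.

α ≈ 3.44, β ≈ 12.95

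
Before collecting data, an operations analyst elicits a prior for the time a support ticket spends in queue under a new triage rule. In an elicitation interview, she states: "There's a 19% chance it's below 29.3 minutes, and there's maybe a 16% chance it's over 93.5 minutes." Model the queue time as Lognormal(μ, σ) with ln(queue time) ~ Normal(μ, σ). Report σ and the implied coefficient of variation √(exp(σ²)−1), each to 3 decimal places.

σ ≈ 0.620, CV ≈ 0.684

If T ~ Lognormal(μ,σ) then ln T ~ Normal(μ,σ), so the p-quantile of ln T is μ + z_p·σ.
ln(29.3) = 3.378 and ln(93.5) = 4.538; z_{0.19} = -0.8779, z_{0.84} = 0.9945.
σ = (4.538 − 3.378)/(0.9945 − (-0.8779)) = 0.620.
μ = 3.378 − (-0.8779)·0.620 = 3.922.
CV = √(exp(σ²)−1) = √(exp(0.3841)−1) = 0.684.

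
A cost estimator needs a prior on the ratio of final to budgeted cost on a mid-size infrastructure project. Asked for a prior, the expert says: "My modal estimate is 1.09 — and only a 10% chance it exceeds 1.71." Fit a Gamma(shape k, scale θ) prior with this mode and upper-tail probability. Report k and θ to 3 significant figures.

Gamma(k,θ) with k>1 has mode (k−1)θ, so θ = 1.09/(k−1).
Need P(X < 1.71) = 0.9 with θ tied to k this way. Start at k = 2, θ = 1.09: P(X<1.71) ≈ 0.465.
Too low — raise k to concentrate. Iterating converges to k ≈ 10.2.
Then θ = 1.09/(10.2−1) ≈ 0.118.

k ≈ 10.2, θ ≈ 0.118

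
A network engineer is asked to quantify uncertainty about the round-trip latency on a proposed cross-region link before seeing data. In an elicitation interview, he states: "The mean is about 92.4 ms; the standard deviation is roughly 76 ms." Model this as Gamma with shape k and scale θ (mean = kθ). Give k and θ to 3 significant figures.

For Gamma(k, scale θ): mean = kθ, variance = kθ², so CV = 1/√k.
CV = SD/mean = 76/92.4 = 0.8225, hence k = 1/CV² = 1.48.
Then θ = mean/k = 92.4/1.48 = 62.5.

k ≈ 1.48, θ ≈ 62.5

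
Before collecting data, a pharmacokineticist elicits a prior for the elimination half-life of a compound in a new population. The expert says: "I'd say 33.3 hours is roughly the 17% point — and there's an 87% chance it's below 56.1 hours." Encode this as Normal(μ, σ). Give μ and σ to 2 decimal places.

For Normal(μ,σ), the p-quantile is μ + z_p·σ. Here z_{0.17} = -0.9542, z_{0.87} = 1.126.
So 33.3 = μ − 0.9542σ and 56.1 = μ + 1.126σ.
Subtracting: σ = (56.1 − 33.3)/(1.126 − (-0.9542)) = 10.96.
Then μ = 33.3 − (-0.9542)·10.96 = 43.76.

μ = 43.76, σ = 10.96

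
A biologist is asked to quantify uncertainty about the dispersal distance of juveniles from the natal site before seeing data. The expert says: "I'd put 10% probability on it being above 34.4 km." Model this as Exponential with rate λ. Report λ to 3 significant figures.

P(T > 34.4) = e^(−λ·34.4) = 0.1, so λ = −ln(0.1)/34.4 = 0.0669.

λ ≈ 0.0669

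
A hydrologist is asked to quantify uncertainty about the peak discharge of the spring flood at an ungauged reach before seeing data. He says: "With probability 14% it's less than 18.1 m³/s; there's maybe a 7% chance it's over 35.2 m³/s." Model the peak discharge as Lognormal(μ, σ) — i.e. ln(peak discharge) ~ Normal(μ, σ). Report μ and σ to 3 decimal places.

If T ~ Lognormal(μ,σ) then ln T ~ Normal(μ,σ), so the p-quantile of ln T is μ + z_p·σ.
ln(18.1) = 2.896 and ln(35.2) = 3.561; z_{0.14} = -1.08, z_{0.93} = 1.476.
σ = (3.561 − 2.896)/(1.476 − (-1.08)) = 0.260.
μ = 2.896 − (-1.08)·0.260 = 3.177.

μ ≈ 3.177, σ ≈ 0.260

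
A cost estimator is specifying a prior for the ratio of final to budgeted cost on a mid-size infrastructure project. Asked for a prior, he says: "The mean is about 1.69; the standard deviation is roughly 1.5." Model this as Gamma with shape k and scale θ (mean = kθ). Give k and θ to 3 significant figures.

For Gamma(k, scale θ): mean = kθ, variance = kθ², so CV = 1/√k.
CV = SD/mean = 1.5/1.69 = 0.8876, hence k = 1/CV² = 1.27.
Then θ = mean/k = 1.69/1.27 = 1.33.

k ≈ 1.27, θ ≈ 1.33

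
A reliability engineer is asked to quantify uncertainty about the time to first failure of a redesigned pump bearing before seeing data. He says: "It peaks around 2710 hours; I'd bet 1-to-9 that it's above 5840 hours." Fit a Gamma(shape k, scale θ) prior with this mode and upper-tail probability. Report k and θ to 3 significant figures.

k ≈ 4.26, θ ≈ 831

Gamma(k,θ) with k>1 has mode (k−1)θ, so θ = 2710/(k−1).
Need P(X < 5840) = 0.9 with θ tied to k this way. Start at k = 2, θ = 2710: P(X<5840) ≈ 0.634.
Too low — raise k to concentrate. Iterating converges to k ≈ 4.26.
Then θ = 2710/(4.26−1) ≈ 831.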